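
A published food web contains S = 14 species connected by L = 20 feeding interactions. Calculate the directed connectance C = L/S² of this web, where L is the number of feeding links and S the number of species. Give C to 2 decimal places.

C = 0.10

The web has S = 14 species and L = 20 feeding links.
C = L / S² = 20 / 196 = 0.1020 ≈ 0.10.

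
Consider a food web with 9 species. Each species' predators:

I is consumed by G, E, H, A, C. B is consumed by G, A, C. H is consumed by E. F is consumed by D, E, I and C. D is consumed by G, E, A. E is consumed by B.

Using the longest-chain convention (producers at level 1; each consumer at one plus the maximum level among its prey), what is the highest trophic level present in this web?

Producers (level 1): F.
F → I → H → E → B → A gives A level 6.
No species has a prey at level 6, so no species reaches level 7.

6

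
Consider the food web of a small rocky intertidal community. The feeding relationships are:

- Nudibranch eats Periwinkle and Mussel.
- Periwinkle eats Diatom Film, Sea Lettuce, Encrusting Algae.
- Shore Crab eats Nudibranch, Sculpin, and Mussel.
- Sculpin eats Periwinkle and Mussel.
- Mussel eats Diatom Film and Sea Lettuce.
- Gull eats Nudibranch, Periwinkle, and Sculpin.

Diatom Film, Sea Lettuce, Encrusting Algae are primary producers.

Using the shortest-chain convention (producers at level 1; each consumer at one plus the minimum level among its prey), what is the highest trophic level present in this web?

Producers (level 1): Diatom Film, Sea Lettuce, Encrusting Algae.
Following each consumer down to its lowest-level prey: Diatom Film → Periwinkle → Gull (levels 1 through 3).
All prey of Gull (Periwinkle 2, Sculpin 3, Nudibranch 3) are at level 2 or above, so Gull is at level 1 + 2 = 3.
Every consumer has at least one prey at level 2 or below, so none exceeds level 3.

3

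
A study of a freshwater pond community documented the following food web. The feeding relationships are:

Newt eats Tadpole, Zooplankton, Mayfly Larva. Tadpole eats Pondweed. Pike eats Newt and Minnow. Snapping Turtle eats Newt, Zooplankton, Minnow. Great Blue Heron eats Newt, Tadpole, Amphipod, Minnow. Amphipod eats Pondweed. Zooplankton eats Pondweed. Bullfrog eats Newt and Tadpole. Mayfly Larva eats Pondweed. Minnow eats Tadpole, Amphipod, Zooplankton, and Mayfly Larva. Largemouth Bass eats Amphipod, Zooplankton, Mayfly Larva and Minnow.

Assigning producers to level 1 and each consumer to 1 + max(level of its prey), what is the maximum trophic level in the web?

4

Producers (level 1): Pondweed.
Pondweed → Tadpole → Minnow → Great Blue Heron gives Great Blue Heron level 4.
No species has a prey at level 4, so no species reaches level 5.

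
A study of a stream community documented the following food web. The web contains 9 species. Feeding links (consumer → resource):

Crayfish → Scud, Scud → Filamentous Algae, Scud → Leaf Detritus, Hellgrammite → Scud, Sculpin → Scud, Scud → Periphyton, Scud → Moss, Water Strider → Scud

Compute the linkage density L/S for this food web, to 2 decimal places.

There are L = 8 links among S = 9 species.
L/S = 8/9 = 0.8889 ≈ 0.89.

L/S = 0.89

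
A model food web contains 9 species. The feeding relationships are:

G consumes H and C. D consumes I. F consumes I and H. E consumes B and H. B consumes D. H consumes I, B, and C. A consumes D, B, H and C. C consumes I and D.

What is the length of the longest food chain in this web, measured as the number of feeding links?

4 links

One longest chain: I → D → B → H → A.
It has 5 species and 4 links.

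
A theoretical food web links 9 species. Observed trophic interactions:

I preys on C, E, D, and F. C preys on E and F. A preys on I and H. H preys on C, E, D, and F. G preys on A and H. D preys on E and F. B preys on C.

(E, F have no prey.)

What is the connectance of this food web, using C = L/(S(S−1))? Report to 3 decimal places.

The web has S = 9 species and L = 17 feeding links.
C = L / (S(S−1)) = 17 / 72 = 0.2361 ≈ 0.236.

C = 0.236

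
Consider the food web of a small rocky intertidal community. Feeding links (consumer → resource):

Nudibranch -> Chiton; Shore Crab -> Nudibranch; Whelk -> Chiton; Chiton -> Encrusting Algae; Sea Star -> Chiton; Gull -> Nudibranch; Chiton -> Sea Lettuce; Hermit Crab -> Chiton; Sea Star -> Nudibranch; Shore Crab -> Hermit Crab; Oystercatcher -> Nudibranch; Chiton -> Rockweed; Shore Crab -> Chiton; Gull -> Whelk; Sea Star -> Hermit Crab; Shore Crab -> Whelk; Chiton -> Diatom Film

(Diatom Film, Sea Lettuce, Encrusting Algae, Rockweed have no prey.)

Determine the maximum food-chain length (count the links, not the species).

3 links

One longest chain: Diatom Film → Chiton → Hermit Crab → Sea Star.
It has 4 species and 3 links.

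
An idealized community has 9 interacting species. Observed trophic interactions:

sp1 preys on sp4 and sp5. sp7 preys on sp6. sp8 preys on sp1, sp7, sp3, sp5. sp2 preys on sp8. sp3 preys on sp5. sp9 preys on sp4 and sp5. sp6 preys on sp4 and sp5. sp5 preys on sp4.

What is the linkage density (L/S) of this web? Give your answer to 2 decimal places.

L/S = 1.56

There are L = 14 links among S = 9 species.
L/S = 14/9 = 1.5556 ≈ 1.56.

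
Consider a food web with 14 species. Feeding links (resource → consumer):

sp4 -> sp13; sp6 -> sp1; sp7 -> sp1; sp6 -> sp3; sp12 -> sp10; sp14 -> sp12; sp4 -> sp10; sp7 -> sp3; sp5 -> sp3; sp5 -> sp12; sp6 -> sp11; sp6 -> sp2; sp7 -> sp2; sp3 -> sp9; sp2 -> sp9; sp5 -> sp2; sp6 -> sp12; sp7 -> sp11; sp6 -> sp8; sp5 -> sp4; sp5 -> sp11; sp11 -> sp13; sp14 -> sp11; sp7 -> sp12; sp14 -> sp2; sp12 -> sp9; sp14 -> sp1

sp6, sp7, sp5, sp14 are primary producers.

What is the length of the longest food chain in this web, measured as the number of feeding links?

One longest chain: sp5 → sp4 → sp13.
It has 3 species and 2 links.

2 links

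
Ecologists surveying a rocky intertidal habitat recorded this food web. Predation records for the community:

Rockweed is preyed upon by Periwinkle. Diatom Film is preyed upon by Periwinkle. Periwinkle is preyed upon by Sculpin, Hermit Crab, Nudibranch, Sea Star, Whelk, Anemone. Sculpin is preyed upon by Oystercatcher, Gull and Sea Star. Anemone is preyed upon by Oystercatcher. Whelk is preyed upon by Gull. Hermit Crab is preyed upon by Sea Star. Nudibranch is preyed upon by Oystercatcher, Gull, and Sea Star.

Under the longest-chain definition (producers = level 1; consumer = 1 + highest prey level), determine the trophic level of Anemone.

Trophic level 3

Diatom Film is a producer → level 1.
Periwinkle eats Diatom Film (level 1); other prey at levels: Rockweed 1 → level 2.
Anemone eats Periwinkle → level 3.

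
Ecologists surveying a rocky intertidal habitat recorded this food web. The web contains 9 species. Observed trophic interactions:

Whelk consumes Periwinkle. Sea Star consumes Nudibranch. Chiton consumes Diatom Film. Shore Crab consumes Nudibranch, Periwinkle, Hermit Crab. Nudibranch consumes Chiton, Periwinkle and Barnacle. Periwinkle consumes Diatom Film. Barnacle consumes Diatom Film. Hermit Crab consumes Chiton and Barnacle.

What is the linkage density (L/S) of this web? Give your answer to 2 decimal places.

L/S = 1.44

There are L = 13 links among S = 9 species.
L/S = 13/9 = 1.4444 ≈ 1.44.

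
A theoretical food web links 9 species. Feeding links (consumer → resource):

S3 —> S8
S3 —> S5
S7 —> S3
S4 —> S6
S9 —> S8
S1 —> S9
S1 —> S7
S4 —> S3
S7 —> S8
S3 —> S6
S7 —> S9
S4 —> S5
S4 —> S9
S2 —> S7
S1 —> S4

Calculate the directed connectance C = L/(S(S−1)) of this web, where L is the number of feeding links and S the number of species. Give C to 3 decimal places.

C = 0.208

The web has S = 9 species and L = 15 feeding links.
C = L / (S(S−1)) = 15 / 72 = 0.2083 ≈ 0.208.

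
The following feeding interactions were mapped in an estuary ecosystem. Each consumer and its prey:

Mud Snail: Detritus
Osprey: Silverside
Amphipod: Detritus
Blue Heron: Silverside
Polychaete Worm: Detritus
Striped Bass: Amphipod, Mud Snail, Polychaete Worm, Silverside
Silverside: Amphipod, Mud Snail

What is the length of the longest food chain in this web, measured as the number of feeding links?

One longest chain: Detritus → Amphipod → Silverside → Striped Bass.
It has 4 species and 3 links.

3 links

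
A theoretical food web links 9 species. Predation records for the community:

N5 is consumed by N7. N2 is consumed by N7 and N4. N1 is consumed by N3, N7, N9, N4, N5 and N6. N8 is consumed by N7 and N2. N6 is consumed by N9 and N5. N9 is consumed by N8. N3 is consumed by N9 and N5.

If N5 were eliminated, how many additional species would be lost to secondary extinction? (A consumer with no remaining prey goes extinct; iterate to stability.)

Remove N5.
Every predator of it retains at least one other prey: N7 still has N1, N8, N2.
No consumer loses all prey, so no secondary extinctions occur.

0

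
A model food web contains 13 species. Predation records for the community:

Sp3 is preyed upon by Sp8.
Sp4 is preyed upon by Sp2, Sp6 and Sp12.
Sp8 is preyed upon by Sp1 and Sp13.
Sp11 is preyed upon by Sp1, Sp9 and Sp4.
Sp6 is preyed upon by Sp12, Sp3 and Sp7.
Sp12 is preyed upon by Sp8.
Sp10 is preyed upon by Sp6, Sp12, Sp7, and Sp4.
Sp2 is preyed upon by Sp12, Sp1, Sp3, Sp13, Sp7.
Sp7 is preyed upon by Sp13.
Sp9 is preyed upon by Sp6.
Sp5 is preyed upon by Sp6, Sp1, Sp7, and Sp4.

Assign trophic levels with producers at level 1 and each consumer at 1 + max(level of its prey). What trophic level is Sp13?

Sp10 is a producer → level 1.
Sp4 eats Sp10 (level 1); other prey at levels: Sp5 1, Sp11 1 → level 2.
Sp2 eats Sp4 → level 3.
Sp12 eats Sp2 (level 3); other prey at levels: Sp10 1, Sp4 2, Sp6 3 → level 4.
Sp8 eats Sp12 (level 4); other prey at levels: Sp3 4 → level 5.
Sp13 eats Sp8 (level 5); other prey at levels: Sp2 3, Sp7 4 → level 6.

Trophic level 6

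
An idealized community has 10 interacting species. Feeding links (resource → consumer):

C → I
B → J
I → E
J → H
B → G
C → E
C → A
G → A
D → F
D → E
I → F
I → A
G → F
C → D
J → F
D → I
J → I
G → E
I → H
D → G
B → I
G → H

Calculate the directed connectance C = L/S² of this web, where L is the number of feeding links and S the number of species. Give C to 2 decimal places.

C = 0.22

The web has S = 10 species and L = 22 feeding links.
C = L / S² = 22 / 100 = 0.2200 ≈ 0.22.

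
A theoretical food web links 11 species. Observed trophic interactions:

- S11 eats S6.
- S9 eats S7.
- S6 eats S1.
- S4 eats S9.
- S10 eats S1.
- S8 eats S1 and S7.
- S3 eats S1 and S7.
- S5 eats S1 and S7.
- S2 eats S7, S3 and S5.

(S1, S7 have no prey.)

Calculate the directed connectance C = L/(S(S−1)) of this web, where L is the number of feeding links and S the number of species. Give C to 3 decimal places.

The web has S = 11 species and L = 14 feeding links.
C = L / (S(S−1)) = 14 / 110 = 0.1273 ≈ 0.127.

C = 0.127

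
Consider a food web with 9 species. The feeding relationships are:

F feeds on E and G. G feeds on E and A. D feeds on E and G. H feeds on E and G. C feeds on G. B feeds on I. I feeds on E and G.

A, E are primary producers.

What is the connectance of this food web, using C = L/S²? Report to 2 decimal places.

The web has S = 9 species and L = 12 feeding links.
C = L / S² = 12 / 81 = 0.1481 ≈ 0.15.

C = 0.15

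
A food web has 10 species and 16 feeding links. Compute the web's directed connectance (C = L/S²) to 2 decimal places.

The web has S = 10 species and L = 16 feeding links.
C = L / S² = 16 / 100 = 0.1600 ≈ 0.16.

C = 0.16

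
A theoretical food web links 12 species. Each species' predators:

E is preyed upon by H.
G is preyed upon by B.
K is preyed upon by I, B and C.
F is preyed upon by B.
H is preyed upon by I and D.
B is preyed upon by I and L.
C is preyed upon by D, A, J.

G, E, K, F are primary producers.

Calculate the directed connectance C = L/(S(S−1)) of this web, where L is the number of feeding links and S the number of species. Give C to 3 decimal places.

C = 0.098

The web has S = 12 species and L = 13 feeding links.
C = L / (S(S−1)) = 13 / 132 = 0.0985 ≈ 0.098.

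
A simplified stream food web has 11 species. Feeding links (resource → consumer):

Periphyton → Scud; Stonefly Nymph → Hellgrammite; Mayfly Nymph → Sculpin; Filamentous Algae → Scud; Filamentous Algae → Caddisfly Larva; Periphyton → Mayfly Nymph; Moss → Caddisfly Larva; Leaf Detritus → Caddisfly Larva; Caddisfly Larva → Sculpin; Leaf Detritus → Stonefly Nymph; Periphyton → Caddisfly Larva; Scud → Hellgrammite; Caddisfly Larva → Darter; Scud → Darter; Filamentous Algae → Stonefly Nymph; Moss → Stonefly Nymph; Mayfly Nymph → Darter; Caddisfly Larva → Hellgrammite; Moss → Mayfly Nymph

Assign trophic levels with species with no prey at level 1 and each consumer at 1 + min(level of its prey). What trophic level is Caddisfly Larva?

Periphyton has no prey (basal) → level 1.
Caddisfly Larva eats Periphyton → level 2.

Trophic level 2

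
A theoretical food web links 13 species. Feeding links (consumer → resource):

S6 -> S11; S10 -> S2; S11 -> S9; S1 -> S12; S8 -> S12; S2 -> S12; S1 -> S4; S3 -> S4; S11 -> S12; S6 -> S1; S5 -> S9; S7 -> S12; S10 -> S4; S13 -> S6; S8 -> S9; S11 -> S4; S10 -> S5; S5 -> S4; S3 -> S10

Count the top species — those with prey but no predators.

Top species (has prey, but nothing eats it): S7, S8, S3, S13.
Count: 4.

4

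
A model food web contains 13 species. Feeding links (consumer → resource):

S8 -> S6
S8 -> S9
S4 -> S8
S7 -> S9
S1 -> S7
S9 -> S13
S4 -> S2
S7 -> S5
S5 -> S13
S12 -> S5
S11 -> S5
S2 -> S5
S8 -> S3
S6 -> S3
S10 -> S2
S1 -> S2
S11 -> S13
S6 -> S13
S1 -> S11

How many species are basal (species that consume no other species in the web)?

2

Basal species (no prey listed): S3, S13.
Count: 2.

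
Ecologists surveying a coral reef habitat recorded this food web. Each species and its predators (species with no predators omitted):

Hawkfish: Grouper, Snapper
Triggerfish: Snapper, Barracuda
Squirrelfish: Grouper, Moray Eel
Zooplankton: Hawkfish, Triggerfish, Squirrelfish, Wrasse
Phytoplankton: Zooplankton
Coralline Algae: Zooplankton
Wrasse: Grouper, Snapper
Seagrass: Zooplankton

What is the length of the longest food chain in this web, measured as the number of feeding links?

3 links

One longest chain: Phytoplankton → Zooplankton → Hawkfish → Grouper.
It has 4 species and 3 links.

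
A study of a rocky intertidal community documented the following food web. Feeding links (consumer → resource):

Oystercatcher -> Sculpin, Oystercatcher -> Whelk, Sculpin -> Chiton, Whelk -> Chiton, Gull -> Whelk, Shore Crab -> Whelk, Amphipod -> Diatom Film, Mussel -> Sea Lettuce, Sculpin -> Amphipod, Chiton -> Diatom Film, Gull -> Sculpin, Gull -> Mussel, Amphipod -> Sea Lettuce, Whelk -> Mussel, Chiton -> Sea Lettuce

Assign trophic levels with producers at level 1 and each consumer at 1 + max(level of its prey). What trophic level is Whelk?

Sea Lettuce is a producer → level 1.
Mussel eats Sea Lettuce → level 2.
Whelk eats Mussel (level 2); other prey at levels: Chiton 2 → level 3.

Trophic level 3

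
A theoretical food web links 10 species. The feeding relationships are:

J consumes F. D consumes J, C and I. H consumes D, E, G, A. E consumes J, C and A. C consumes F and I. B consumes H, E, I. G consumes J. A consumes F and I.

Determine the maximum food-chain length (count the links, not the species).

One longest chain: F → J → G → H → B.
It has 5 species and 4 links.

4 links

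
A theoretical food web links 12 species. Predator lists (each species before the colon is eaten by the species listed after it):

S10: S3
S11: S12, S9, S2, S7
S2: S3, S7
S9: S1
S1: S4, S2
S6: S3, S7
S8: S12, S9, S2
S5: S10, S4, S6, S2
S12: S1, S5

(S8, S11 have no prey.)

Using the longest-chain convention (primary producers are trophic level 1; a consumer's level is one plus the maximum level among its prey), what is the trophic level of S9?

Trophic level 2

S8 is a producer → level 1.
S9 eats S8 (level 1); other prey at levels: S11 1 → level 2.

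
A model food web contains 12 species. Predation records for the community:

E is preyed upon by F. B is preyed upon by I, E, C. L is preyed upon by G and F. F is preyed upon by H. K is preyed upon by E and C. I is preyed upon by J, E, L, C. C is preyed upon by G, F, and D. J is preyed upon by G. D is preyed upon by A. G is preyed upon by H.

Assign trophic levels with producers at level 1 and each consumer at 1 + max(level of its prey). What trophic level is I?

B is a producer → level 1.
I eats B → level 2.

Trophic level 2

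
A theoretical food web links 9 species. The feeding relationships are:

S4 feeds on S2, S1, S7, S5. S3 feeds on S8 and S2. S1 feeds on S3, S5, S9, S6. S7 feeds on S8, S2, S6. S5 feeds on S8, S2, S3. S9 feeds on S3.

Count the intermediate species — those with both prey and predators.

5

Intermediate species (has both prey and predators): S3, S7, S9, S5, S1.
Count: 5.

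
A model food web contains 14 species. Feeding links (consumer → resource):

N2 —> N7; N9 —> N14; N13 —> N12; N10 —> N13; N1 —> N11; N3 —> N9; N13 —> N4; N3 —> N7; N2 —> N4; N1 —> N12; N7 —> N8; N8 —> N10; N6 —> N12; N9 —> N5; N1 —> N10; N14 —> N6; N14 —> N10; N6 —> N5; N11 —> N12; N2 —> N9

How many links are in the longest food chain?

5 links

One longest chain: N4 → N13 → N10 → N14 → N9 → N3.
It has 6 species and 5 links.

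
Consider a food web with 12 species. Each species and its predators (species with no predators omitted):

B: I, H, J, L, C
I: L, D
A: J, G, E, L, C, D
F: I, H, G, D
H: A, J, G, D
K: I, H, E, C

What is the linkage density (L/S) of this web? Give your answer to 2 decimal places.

There are L = 25 links among S = 12 species.
L/S = 25/12 = 2.0833 ≈ 2.08.

L/S = 2.08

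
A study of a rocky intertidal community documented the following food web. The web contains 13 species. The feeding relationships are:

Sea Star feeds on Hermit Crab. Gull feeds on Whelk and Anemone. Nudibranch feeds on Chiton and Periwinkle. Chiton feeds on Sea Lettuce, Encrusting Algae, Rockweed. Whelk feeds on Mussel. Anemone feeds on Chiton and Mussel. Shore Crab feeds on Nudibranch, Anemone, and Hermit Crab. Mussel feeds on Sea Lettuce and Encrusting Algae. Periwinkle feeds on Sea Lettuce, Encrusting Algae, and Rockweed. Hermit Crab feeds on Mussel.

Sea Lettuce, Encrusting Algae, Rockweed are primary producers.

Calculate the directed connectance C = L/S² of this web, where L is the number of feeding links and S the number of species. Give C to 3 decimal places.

The web has S = 13 species and L = 20 feeding links.
C = L / S² = 20 / 169 = 0.1183 ≈ 0.118.

C = 0.118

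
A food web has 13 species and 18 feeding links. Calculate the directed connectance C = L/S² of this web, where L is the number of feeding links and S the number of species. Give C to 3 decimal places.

C = 0.107

The web has S = 13 species and L = 18 feeding links.
C = L / S² = 18 / 169 = 0.1065 ≈ 0.107.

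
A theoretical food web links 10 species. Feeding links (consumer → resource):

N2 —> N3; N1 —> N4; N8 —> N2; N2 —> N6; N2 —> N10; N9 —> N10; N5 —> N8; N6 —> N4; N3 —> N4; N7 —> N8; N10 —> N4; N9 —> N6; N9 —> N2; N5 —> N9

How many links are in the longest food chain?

4 links

One longest chain: N4 → N10 → N2 → N8 → N7.
It has 5 species and 4 links.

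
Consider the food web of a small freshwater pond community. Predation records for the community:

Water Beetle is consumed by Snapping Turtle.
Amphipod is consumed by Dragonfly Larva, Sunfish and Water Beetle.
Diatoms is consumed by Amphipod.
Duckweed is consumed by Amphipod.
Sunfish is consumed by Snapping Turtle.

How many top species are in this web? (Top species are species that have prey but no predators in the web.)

2

Top species (has prey, but nothing eats it): Dragonfly Larva, Snapping Turtle.
Count: 2.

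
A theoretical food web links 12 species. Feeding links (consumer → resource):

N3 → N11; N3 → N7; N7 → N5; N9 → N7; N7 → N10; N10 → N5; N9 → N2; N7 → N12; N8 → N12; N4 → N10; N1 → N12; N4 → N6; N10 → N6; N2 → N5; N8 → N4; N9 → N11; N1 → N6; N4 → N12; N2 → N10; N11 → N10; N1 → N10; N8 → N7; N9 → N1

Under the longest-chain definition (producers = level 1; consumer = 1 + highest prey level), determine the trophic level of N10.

Trophic level 2

N6 is a producer → level 1.
N10 eats N6 (level 1); other prey at levels: N5 1 → level 2.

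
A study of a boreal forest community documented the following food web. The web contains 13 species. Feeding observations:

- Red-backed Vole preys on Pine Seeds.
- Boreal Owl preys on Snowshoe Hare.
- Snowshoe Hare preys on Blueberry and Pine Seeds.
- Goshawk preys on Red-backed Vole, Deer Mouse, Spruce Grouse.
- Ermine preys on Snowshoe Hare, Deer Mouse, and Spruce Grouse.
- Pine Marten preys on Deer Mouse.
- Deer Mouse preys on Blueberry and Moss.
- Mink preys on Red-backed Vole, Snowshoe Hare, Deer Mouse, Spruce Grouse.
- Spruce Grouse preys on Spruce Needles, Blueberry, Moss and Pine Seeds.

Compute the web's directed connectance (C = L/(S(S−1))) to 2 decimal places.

The web has S = 13 species and L = 21 feeding links.
C = L / (S(S−1)) = 21 / 156 = 0.1346 ≈ 0.13.

C = 0.13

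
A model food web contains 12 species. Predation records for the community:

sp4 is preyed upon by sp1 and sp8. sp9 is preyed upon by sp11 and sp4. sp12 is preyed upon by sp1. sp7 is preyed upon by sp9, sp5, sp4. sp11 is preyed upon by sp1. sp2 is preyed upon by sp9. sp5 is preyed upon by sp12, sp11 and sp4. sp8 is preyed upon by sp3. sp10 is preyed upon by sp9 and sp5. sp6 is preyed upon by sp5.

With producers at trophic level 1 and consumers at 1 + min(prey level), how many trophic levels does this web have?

Producers (level 1): sp10, sp7, sp6, sp2.
Following each consumer down to its lowest-level prey: sp7 → sp4 → sp8 → sp3 (levels 1 through 4).
All prey of sp3 (sp8 3) are at level 3 or above, so sp3 is at level 1 + 3 = 4.
Every consumer has at least one prey at level 3 or below, so none exceeds level 4.

4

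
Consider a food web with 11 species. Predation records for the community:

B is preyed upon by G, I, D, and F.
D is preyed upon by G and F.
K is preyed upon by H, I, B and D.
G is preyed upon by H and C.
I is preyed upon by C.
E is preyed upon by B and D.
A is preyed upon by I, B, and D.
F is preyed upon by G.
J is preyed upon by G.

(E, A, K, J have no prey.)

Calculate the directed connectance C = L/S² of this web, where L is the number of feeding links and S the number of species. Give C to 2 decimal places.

C = 0.17

The web has S = 11 species and L = 20 feeding links.
C = L / S² = 20 / 121 = 0.1653 ≈ 0.17.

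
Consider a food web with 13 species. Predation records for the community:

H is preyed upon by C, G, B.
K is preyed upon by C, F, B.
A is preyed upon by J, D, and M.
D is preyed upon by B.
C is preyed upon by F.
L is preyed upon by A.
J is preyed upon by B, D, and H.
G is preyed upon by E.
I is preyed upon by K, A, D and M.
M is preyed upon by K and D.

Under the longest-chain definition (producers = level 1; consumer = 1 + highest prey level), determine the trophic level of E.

Trophic level 6

I is a producer → level 1.
A eats I (level 1); other prey at levels: L 1 → level 2.
J eats A → level 3.
H eats J → level 4.
G eats H → level 5.
E eats G → level 6.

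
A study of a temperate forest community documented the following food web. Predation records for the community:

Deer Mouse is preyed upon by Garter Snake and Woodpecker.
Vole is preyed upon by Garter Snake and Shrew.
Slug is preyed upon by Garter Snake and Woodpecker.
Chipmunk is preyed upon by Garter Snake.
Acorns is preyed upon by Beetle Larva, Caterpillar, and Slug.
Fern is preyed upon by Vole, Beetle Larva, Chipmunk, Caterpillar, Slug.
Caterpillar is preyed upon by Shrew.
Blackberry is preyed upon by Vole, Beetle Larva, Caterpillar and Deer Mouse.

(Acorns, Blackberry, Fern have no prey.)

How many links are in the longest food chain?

One longest chain: Acorns → Slug → Woodpecker.
It has 3 species and 2 links.

2 links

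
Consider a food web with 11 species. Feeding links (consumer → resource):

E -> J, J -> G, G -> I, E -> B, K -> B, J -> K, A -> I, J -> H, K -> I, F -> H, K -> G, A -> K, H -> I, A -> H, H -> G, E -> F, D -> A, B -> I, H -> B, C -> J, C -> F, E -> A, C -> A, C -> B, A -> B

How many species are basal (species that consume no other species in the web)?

1

Basal species (no prey listed): I.
Count: 1.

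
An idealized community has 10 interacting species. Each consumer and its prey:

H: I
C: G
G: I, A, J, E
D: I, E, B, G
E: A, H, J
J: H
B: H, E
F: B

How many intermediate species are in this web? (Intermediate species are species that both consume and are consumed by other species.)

Intermediate species (has both prey and predators): H, J, E, B, G.
Count: 5.

5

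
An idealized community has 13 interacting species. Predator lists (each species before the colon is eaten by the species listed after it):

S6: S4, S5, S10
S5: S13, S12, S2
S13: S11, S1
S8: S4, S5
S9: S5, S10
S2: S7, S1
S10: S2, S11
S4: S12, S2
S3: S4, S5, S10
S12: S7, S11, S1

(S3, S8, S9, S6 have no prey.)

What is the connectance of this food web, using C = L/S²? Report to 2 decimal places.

C = 0.14

The web has S = 13 species and L = 24 feeding links.
C = L / S² = 24 / 169 = 0.1420 ≈ 0.14.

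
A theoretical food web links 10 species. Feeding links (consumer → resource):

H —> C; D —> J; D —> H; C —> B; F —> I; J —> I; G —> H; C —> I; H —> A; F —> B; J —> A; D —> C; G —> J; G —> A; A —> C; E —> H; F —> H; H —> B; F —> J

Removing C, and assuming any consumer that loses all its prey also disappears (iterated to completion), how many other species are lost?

Remove C.
Round 1: A (all prey gone) → extinct.
No further losses. Total secondary extinctions: 1.

1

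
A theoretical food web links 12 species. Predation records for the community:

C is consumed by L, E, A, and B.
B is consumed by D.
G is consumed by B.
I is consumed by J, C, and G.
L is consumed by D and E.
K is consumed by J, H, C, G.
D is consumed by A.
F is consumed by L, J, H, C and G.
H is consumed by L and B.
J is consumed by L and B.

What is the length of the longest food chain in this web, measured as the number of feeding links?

One longest chain: I → C → B → D → A.
It has 5 species and 4 links.

4 links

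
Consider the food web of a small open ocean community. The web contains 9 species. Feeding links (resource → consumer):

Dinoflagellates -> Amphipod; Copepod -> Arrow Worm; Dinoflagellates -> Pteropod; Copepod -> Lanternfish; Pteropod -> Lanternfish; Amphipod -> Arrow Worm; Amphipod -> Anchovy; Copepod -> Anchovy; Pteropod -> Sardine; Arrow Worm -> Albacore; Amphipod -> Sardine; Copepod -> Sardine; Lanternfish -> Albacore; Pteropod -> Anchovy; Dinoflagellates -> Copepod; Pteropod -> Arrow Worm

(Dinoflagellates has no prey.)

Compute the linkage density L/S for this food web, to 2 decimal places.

There are L = 16 links among S = 9 species.
L/S = 16/9 = 1.7778 ≈ 1.78.

L/S = 1.78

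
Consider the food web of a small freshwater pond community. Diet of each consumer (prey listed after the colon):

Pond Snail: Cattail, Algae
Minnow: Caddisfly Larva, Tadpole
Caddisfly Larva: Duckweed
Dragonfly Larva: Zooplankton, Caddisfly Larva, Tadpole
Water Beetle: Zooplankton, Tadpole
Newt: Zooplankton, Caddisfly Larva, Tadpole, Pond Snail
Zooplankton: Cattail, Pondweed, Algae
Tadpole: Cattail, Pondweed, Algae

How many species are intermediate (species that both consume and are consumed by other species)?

Intermediate species (has both prey and predators): Zooplankton, Caddisfly Larva, Tadpole, Pond Snail.
Count: 4.

4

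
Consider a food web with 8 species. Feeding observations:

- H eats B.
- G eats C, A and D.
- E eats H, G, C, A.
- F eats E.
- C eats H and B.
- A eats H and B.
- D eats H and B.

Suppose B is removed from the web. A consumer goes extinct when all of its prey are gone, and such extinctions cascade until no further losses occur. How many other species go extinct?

Remove B.
Round 1: H (all prey gone) → extinct.
Round 2: D (all prey gone), A (all prey gone), C (all prey gone) → extinct.
Round 3: G (all prey gone) → extinct.
Round 4: E (all prey gone) → extinct.
Round 5: F (all prey gone) → extinct.
No further losses. Total secondary extinctions: 7.

7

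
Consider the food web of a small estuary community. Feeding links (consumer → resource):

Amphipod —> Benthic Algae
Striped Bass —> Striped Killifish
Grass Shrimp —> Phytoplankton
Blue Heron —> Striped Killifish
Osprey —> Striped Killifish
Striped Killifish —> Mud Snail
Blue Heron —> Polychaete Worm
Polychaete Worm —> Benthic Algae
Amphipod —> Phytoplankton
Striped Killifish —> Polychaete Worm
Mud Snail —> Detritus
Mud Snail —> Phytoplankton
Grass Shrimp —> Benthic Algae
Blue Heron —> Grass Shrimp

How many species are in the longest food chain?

One longest chain: Detritus → Mud Snail → Striped Killifish → Blue Heron.
It has 4 species and 3 links.

4 species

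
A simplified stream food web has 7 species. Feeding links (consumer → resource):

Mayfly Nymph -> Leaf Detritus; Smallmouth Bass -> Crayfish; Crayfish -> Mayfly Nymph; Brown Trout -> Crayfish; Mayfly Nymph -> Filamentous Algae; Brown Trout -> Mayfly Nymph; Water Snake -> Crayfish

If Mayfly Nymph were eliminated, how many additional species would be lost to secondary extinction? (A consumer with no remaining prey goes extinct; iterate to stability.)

Remove Mayfly Nymph.
Round 1: Crayfish (all prey gone) → extinct.
Round 2: Water Snake (all prey gone), Smallmouth Bass (all prey gone), Brown Trout (all prey gone) → extinct.
No further losses. Total secondary extinctions: 4.

4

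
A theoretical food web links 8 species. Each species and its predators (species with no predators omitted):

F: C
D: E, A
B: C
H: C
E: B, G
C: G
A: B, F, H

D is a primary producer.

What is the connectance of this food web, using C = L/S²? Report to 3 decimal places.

C = 0.172

The web has S = 8 species and L = 11 feeding links.
C = L / S² = 11 / 64 = 0.1719 ≈ 0.172.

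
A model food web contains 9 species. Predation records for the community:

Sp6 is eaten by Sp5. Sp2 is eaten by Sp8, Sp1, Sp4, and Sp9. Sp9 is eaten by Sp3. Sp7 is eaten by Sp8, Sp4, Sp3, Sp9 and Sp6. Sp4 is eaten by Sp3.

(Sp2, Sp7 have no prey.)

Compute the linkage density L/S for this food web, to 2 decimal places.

There are L = 12 links among S = 9 species.
L/S = 12/9 = 1.3333 ≈ 1.33.

L/S = 1.33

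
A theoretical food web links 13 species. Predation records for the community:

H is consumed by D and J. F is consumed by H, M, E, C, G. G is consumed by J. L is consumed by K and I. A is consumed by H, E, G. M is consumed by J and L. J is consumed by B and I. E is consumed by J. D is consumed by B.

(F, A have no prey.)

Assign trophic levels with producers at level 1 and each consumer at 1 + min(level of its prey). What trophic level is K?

Trophic level 4

F is a producer → level 1.
M eats F → level 2.
L eats M → level 3.
K eats L → level 4.
No prey of K is below level 3, so 4 is the minimum.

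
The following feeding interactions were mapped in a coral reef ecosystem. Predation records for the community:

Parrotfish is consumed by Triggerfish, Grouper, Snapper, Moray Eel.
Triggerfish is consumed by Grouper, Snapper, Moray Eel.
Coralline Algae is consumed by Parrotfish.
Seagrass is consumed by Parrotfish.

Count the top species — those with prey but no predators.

3

Top species (has prey, but nothing eats it): Snapper, Grouper, Moray Eel.
Count: 3.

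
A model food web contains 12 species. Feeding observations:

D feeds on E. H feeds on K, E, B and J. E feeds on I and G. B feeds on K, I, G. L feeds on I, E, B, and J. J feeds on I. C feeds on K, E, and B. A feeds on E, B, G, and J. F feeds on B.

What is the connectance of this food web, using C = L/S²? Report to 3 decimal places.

C = 0.160

The web has S = 12 species and L = 23 feeding links.
C = L / S² = 23 / 144 = 0.1597 ≈ 0.160.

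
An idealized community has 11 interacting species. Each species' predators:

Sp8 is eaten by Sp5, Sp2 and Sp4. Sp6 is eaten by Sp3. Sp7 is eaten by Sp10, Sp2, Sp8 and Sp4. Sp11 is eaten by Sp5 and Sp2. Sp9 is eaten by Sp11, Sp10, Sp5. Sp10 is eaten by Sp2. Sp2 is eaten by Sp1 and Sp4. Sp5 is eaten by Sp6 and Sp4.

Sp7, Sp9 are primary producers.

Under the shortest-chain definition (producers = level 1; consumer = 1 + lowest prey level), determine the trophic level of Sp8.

Sp7 is a producer → level 1.
Sp8 eats Sp7 → level 2.

Trophic level 2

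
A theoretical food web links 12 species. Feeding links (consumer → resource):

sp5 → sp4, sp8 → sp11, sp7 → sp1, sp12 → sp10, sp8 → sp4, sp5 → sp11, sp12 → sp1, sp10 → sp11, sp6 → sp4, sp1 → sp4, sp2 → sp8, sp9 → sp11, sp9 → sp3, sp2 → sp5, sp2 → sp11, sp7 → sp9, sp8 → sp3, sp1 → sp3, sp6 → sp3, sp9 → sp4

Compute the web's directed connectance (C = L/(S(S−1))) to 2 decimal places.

C = 0.15

The web has S = 12 species and L = 20 feeding links.
C = L / (S(S−1)) = 20 / 132 = 0.1515 ≈ 0.15.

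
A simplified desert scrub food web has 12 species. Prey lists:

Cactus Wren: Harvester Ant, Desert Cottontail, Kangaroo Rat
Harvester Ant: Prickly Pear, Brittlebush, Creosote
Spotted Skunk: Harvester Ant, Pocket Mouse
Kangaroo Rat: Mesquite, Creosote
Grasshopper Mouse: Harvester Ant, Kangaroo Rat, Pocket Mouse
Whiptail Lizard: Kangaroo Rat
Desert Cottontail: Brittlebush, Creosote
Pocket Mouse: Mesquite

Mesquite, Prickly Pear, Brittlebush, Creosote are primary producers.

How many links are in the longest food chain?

One longest chain: Prickly Pear → Harvester Ant → Cactus Wren.
It has 3 species and 2 links.

2 links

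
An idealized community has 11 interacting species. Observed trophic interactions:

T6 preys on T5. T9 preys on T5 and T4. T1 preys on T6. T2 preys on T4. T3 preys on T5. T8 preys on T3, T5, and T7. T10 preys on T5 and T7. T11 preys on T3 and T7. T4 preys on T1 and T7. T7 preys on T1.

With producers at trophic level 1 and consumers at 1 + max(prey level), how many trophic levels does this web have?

Producers (level 1): T5.
T5 → T6 → T1 → T7 → T4 → T2 gives T2 level 6.
No species has a prey at level 6, so no species reaches level 7.

6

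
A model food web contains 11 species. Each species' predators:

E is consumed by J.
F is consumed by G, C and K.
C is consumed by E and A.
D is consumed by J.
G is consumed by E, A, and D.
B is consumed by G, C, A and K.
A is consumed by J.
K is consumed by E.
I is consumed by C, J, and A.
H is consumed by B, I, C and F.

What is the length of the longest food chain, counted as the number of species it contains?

One longest chain: H → B → G → D → J.
It has 5 species and 4 links.

5 species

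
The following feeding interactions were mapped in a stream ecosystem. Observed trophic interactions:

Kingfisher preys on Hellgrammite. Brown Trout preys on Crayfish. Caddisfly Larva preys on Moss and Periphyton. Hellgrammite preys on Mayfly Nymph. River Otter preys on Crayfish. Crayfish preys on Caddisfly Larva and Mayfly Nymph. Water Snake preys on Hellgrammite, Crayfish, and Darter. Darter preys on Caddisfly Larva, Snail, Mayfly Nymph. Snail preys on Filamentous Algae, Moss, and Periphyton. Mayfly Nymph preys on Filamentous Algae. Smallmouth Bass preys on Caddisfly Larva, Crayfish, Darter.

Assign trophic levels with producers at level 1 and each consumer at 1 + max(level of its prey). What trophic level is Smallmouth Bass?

Moss is a producer → level 1.
Snail eats Moss (level 1); other prey at levels: Periphyton 1, Filamentous Algae 1 → level 2.
Darter eats Snail (level 2); other prey at levels: Mayfly Nymph 2, Caddisfly Larva 2 → level 3.
Smallmouth Bass eats Darter (level 3); other prey at levels: Caddisfly Larva 2, Crayfish 3 → level 4.

Trophic level 4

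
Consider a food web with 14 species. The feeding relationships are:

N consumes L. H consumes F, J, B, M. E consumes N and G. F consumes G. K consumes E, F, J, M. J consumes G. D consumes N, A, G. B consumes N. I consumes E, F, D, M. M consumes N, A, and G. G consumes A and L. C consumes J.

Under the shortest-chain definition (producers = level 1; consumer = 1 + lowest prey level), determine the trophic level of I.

Trophic level 3

A is a producer → level 1.
D eats A → level 2.
I eats D → level 3.
No prey of I is below level 2, so 3 is the minimum.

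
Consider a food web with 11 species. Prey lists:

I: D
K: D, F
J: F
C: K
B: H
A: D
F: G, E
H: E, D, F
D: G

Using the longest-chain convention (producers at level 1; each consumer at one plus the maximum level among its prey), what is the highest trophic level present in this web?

4

Producers (level 1): G, E.
G → D → H → B gives B level 4.
No species has a prey at level 4, so no species reaches level 5.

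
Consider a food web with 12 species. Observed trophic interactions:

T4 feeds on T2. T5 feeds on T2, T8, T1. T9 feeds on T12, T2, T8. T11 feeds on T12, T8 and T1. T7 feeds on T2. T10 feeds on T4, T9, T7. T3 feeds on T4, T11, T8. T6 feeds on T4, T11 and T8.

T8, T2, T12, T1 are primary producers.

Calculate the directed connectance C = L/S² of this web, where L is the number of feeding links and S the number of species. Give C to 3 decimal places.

The web has S = 12 species and L = 20 feeding links.
C = L / S² = 20 / 144 = 0.1389 ≈ 0.139.

C = 0.139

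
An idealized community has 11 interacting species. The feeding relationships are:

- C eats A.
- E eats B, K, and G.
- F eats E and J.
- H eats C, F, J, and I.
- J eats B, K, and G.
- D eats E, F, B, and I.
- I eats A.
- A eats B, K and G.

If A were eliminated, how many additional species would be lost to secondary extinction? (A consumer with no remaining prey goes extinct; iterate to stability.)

2

Remove A.
Round 1: I (all prey gone), C (all prey gone) → extinct.
No further losses. Total secondary extinctions: 2.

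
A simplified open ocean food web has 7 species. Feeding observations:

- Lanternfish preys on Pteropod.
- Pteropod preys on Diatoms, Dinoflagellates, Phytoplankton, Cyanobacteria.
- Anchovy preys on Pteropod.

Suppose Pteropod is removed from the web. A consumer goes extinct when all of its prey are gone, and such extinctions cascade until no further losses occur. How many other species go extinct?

Remove Pteropod.
Round 1: Anchovy (all prey gone), Lanternfish (all prey gone) → extinct.
No further losses. Total secondary extinctions: 2.

2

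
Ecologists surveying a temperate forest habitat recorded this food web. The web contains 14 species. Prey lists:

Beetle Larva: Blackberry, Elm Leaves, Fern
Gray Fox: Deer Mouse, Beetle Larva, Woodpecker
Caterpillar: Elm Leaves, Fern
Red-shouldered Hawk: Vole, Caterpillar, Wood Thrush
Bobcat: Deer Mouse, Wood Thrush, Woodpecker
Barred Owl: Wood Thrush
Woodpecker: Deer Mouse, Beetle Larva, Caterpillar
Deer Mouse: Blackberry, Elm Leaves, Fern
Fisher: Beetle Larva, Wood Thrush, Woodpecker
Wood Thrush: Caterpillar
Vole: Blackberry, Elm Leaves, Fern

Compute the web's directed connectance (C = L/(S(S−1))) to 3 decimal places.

The web has S = 14 species and L = 28 feeding links.
C = L / (S(S−1)) = 28 / 182 = 0.1538 ≈ 0.154.

C = 0.154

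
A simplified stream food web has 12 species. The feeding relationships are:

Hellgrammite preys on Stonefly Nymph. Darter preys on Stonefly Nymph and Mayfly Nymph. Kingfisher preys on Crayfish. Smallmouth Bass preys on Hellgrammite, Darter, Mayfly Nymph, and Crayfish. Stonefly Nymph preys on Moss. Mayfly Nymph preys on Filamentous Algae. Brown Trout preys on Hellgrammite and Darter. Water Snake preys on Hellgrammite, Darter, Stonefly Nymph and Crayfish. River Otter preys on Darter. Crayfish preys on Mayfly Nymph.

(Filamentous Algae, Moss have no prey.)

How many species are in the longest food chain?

4 species

One longest chain: Moss → Stonefly Nymph → Darter → Water Snake.
It has 4 species and 3 links.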